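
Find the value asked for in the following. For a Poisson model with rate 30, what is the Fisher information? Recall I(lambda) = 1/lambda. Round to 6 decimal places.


Fisher information for Poisson: I(lambda) = 1/lambda.
lambda = 30.
I(lambda) = 1/30 = 0.033333

0.033333


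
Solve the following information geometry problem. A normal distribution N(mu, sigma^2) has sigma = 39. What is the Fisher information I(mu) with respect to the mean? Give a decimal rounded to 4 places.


The Fisher information for the mean of a normal distribution is I(mu) = 1/sigma^2.
sigma = 39, so sigma^2 = 1521.
I(mu) = 1/1521 = 0.0007

0.0007


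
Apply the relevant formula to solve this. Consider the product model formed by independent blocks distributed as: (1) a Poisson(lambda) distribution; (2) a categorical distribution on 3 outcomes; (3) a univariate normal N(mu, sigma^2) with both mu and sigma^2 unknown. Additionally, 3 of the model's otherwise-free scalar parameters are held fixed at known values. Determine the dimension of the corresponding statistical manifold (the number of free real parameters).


The dimension of a statistical manifold equals the number of free
(independent) real parameters of the model. For a product of independent
blocks the parameter counts add.
- Poisson (lambda): 1.
- categorical on 3 outcomes (probabilities sum to 1): 3-1 = 2.
- normal (mu, sigma^2): 2.
Total = 1 + 2 + 2 = 5.
3 parameter(s) fixed at known values: 5 - 3 = 2.
Dimension = 2

2


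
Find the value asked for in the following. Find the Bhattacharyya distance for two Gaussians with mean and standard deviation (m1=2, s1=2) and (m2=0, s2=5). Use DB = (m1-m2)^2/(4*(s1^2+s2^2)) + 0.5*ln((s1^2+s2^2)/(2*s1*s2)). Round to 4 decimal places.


Bhattacharyya distance between two Gaussians:
DB = (m1-m2)^2/(4*(s1^2+s2^2)) + (1/2)*ln((s1^2+s2^2)/(2*s1*s2)).
(m1-m2)^2 = (2)^2 = 4.
s1^2+s2^2 = 4 + 25 = 29.
term1 = 4/116 = 0.034483.
term2 = 0.5*ln(29/20.0) = 0.185782.
DB = 0.034483 + 0.185782 = 0.2203

0.2203


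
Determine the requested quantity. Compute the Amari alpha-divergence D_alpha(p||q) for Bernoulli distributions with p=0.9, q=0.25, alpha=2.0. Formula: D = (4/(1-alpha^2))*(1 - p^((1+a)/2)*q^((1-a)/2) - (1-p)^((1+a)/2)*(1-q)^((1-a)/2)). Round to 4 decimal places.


Amari alpha-divergence:
D = (4/(1-alpha^2))*(1 - p^((1+a)/2)*q^((1-a)/2) - (1-p)^((1+a)/2)*(1-q)^((1-a)/2)).
alpha = 2.0, p = 0.9, q = 0.25.
e1 = (1+alpha)/2 = 1.5, e2 = (1-alpha)/2 = -0.5.
t1 = p^e1 * q^e2 = 0.9^1.5 * 0.25^-0.5 = 1.70763.
t2 = (1-p)^e1 * (1-q)^e2 = 0.1^1.5 * 0.75^-0.5 = 0.036515.
4/(1-alpha^2) = -1.333333.
D = -1.333333*(1 - 1.70763 - 0.036515) = 0.9922

0.9922


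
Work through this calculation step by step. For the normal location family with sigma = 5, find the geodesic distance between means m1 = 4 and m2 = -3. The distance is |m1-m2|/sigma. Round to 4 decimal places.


On the fixed-variance normal subfamily, geodesic distance = |m1-m2|/sigma.
|4 - -3| = 7.
sigma = 5.
d = 7/5 = 1.4000

1.4000


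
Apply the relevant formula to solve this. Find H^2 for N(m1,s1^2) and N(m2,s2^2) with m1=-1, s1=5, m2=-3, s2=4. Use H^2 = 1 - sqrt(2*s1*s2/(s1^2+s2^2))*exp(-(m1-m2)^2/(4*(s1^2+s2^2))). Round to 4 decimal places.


Squared Hellinger distance for Gaussians:
H^2 = 1 - sqrt(2*s1*s2/(s1^2+s2^2)) * exp(-(m1-m2)^2/(4*(s1^2+s2^2))).
s1^2 = 25, s2^2 = 16, s1^2+s2^2 = 41.
sqrt(2*5*4/(41)) = 0.98773.
(m1-m2)^2 = (2)^2 = 4.
exp(-4/(4*41)) = exp(-0.02439) = 0.975905.
H^2 = 1 - 0.98773*0.975905 = 0.0361

0.0361


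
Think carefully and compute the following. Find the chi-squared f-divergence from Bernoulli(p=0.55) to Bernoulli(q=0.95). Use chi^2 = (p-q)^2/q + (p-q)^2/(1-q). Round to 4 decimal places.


Chi-squared divergence between Bernoulli distributions:
chi^2 = (p-q)^2/q + (p-q)^2/(1-q).
p = 0.55, q = 0.95, p-q = -0.4.
(p-q)^2 = 0.16.
term1 = 0.16/0.95 = 0.168421.
term2 = 0.16/0.05 = 3.2.
chi^2 = 0.168421 + 3.2 = 3.3684

3.3684


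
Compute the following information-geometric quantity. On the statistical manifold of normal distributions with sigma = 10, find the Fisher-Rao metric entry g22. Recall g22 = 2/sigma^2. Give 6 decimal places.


For the 2-parameter normal family, the Fisher metric has:
  g11 = 1/sigma^2, g22 = 2/sigma^2.
sigma = 10, sigma^2 = 100.
g22 = 0.020000

0.020000


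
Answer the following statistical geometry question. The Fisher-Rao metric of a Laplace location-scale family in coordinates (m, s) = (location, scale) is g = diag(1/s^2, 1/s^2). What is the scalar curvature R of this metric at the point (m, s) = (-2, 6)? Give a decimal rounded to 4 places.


The metric has the form g = (A dm^2 + B ds^2)/s^2 with A = 1, B = 1.
Substitute u = sqrt(A/B)*m: g = B*(du^2 + ds^2)/s^2, i.e. B times the
Poincare upper half-plane metric, which has constant Gaussian curvature -1.
Scaling a 2D metric by a constant c divides the Gaussian curvature by c,
so K = -1/B = -1/(1) = -1.0000 everywhere (the point (m, s) = (-2, 6) is irrelevant:
the curvature is constant).
Scalar curvature in dimension 2: R = 2K = -2/(1) = -2.0000.

-2.0000


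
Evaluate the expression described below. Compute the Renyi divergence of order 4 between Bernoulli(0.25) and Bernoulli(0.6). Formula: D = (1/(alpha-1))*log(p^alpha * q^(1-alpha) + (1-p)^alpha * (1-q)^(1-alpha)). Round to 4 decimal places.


Renyi divergence of order alpha between Bernoulli distributions:
D = (1/(alpha-1))*log(p^alpha * q^(1-alpha) + (1-p)^alpha * (1-q)^(1-alpha)).
alpha = 4, p = 0.25, q = 0.6.
p^alpha * q^(1-alpha) = 0.25^4 * 0.6^-3 = 0.018084.
(1-p)^alpha * (1-q)^(1-alpha) = 0.75^4 * 0.4^-3 = 4.943848.
sum = 0.018084 + 4.943848 = 4.961932.
D = (1/3)*log(4.961932) = 0.5339

0.5339


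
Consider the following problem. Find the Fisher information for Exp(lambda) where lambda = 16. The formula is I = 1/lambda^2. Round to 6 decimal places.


Fisher information for exponential: I(lambda) = 1/lambda^2.
lambda = 16, lambda^2 = 256.
I = 1/256 = 0.003906

0.003906


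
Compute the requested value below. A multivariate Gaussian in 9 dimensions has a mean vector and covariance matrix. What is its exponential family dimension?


Exponential family dimension calculation:
For 9-dim MVN: mean has 9 params, covariance has 9*10/2 = 45 unique entries.
Total dim = 9 + 45 = 54.

54


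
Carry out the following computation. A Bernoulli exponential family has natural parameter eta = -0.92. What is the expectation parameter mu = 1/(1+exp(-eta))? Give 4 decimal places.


Dual coordinate (expectation parameter) for Bernoulli:
mu = 1/(1+exp(-eta)).
eta = -0.92.
exp(-eta) = exp(0.92) = 2.50929.
mu = 1/(1+2.50929) = 0.2850

0.2850


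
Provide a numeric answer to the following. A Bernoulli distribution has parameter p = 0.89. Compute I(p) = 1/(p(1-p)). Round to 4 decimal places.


For Bernoulli(p), Fisher information is I(p) = 1/(p*(1-p)).
p = 0.89, 1-p = 0.11.
p*(1-p) = 0.0979.
I(p) = 1/0.0979 = 10.2145

10.2145


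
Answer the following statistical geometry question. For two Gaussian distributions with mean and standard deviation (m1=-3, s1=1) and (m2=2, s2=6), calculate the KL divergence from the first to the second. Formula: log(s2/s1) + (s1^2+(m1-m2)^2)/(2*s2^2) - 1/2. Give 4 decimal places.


KL divergence between normal distributions:
KL = log(s2/s1) + (s1^2 + (m1-m2)^2)/(2*s2^2) - 1/2.
log(6/1) = 1.791759.
(1^2 + (-3-2)^2)/(2*6^2) = (1 + 25)/72 = 0.361111.
KL = 1.791759 + 0.361111 - 0.5 = 1.6529

1.6529


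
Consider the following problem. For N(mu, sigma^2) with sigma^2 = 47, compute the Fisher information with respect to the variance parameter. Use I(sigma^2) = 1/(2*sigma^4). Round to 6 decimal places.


Fisher information for variance: I(sigma^2) = 1/(2*sigma^4).
sigma^2 = 47, so sigma^4 = 2209.
I = 1/(2*2209) = 1/4418 = 0.000226

0.000226


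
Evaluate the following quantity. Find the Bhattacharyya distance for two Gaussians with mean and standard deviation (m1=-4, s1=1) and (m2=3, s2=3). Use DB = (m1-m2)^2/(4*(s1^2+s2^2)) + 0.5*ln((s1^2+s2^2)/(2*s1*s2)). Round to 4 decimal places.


Bhattacharyya distance between two Gaussians:
DB = (m1-m2)^2/(4*(s1^2+s2^2)) + (1/2)*ln((s1^2+s2^2)/(2*s1*s2)).
(m1-m2)^2 = (-7)^2 = 49.
s1^2+s2^2 = 1 + 9 = 10.
term1 = 49/40 = 1.225.
term2 = 0.5*ln(10/6.0) = 0.255413.
DB = 1.225 + 0.255413 = 1.4804

1.4804


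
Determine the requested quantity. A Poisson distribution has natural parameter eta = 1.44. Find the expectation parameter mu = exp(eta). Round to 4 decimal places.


Expectation parameter for Poisson exponential family:
mu = exp(eta).
eta = 1.44.
mu = exp(1.44) = 4.2207

4.2207


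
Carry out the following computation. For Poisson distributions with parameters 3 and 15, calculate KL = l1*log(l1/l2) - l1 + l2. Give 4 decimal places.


KL divergence for Poisson:
KL = l1*log(l1/l2) - l1 + l2.
l1 = 3, l2 = 15.
log(3/15) = -1.609438.
l1*log(l1/l2) = 3 * -1.609438 = -4.828314.
KL = -4.828314 - 3 + 15 = 7.1717

7.1717


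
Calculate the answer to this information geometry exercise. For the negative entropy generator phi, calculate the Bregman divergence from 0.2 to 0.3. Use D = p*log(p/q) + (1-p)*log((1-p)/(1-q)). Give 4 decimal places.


Bregman divergence with negative entropy generator:
D = p*log(p/q) + (1-p)*log((1-p)/(1-q)).
p = 0.2, q = 0.3.
p*log(p/q) = 0.2*log(0.2/0.3) = -0.081093.
(1-p)*log((1-p)/(1-q)) = 0.8*log(0.8/0.7) = 0.106825.
D = -0.081093 + 0.106825 = 0.0257

0.0257


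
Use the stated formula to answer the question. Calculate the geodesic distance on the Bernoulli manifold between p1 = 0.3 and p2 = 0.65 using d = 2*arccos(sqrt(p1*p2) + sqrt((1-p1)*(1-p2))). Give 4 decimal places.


Geodesic distance on Bernoulli manifold:
d(p1,p2) = 2*arccos(sqrt(p1*p2) + sqrt((1-p1)*(1-p2))).
sqrt(p1*p2) = sqrt(0.3*0.65) = 0.441588.
sqrt((1-p1)*(1-p2)) = sqrt(0.7*0.35) = 0.494975.
arg = 0.441588 + 0.494975 = 0.936563.
d = 2*arccos(0.936563) = 0.7162

0.7162


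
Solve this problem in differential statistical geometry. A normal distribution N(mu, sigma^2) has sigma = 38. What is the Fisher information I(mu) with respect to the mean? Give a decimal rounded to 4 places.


The Fisher information for the mean of a normal distribution is I(mu) = 1/sigma^2.
sigma = 38, so sigma^2 = 1444.
I(mu) = 1/1444 = 0.0007

0.0007


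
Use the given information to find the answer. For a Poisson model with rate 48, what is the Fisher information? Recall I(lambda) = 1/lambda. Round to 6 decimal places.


Fisher information for Poisson: I(lambda) = 1/lambda.
lambda = 48.
I(lambda) = 1/48 = 0.020833

0.020833


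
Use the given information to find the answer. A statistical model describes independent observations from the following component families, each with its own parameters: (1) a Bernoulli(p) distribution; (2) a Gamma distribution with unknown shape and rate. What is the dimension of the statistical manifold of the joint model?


The dimension of a statistical manifold equals the number of free
(independent) real parameters of the model. For a product of independent
blocks the parameter counts add.
- Bernoulli (p): 1.
- Gamma (shape, rate): 2.
Total = 1 + 2 = 3.
Dimension = 3

3


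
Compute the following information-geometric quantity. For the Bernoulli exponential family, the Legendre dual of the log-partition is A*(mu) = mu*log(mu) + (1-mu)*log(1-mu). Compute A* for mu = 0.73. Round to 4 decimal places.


Legendre transform for Bernoulli:
A*(mu) = mu*log(mu) + (1-mu)*log(1-mu).
mu = 0.73, 1-mu = 0.27.
mu*log(mu) = 0.73*log(0.73) = -0.229739.
(1-mu)*log(1-mu) = 0.27*log(0.27) = -0.35352.
A* = -0.229739 + -0.35352 = -0.5833

-0.5833


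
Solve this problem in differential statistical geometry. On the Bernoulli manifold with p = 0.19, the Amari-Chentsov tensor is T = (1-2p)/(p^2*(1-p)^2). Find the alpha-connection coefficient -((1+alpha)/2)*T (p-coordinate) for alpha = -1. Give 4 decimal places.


Skewness (Amari-Chentsov) tensor: T = (1-2p)/(p^2*(1-p)^2).
p = 0.19, 1-2p = 0.62, p^2 = 0.0361, (1-p)^2 = 0.6561.
T = 0.62/(0.0361 * 0.6561) = 26.176673.
In the p-coordinate, Gamma^(alpha) = Gamma^(0) - (alpha/2)*T with Gamma^(0) = (1/2)*g'(p) = -T/2,
so Gamma^(alpha) = -((1+alpha)/2)*T.
alpha = -1, -(1+alpha)/2 = 0.0.
Gamma = 0.0 * 26.176673 = 0.0000

0.0000


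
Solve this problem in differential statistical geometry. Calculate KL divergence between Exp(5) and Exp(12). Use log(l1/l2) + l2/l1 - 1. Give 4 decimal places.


KL divergence for exponential family:
KL = log(l1/l2) + l2/l1 - 1.
log(5/12) = -0.875469.
12/5 = 2.4.
KL = -0.875469 + 2.4 - 1 = 0.5245

0.5245


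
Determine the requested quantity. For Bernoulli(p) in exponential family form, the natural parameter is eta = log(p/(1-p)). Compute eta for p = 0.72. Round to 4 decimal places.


Natural parameter for Bernoulli: eta = log(p/(1-p)).
p = 0.72, 1-p = 0.28.
p/(1-p) = 2.571429.
eta = log(2.571429) = 0.9445

0.9445


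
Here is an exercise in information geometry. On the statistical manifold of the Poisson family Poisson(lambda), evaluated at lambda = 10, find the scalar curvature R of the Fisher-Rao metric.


This family has a single free parameter, so its statistical manifold
is 1-dimensional. The Riemann curvature tensor of any 1-dimensional
Riemannian manifold vanishes identically, so R = 0.

0


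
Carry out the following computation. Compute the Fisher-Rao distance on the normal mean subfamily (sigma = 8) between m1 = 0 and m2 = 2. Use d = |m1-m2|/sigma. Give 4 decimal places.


On the fixed-variance normal subfamily, geodesic distance = |m1-m2|/sigma.
|0 - 2| = 2.
sigma = 8.
d = 2/8 = 0.2500

0.2500


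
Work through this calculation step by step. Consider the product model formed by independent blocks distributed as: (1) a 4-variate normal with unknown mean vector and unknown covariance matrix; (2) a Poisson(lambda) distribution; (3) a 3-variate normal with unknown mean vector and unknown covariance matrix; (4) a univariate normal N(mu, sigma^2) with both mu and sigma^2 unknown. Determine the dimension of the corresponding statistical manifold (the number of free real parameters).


The dimension of a statistical manifold equals the number of free
(independent) real parameters of the model. For a product of independent
blocks the parameter counts add.
- 4-variate normal: 4 (mean) + 4*5/2 = 10 (symmetric covariance) = 14.
- Poisson (lambda): 1.
- 3-variate normal: 3 (mean) + 3*4/2 = 6 (symmetric covariance) = 9.
- normal (mu, sigma^2): 2.
Total = 14 + 1 + 9 + 2 = 26.
Dimension = 26

26


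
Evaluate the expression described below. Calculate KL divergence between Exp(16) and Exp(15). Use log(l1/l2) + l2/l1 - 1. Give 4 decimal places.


KL divergence for exponential family:
KL = log(l1/l2) + l2/l1 - 1.
log(16/15) = 0.064539.
15/16 = 0.9375.
KL = 0.064539 + 0.9375 - 1 = 0.0020

0.0020


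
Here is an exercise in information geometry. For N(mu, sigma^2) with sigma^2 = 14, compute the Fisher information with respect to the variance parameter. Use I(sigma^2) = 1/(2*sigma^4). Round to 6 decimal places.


Fisher information for variance: I(sigma^2) = 1/(2*sigma^4).
sigma^2 = 14, so sigma^4 = 196.
I = 1/(2*196) = 1/392 = 0.002551

0.002551


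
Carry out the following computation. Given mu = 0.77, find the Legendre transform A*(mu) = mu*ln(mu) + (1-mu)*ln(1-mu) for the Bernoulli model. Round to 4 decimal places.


Legendre transform for Bernoulli:
A*(mu) = mu*log(mu) + (1-mu)*log(1-mu).
mu = 0.77, 1-mu = 0.23.
mu*log(mu) = 0.77*log(0.77) = -0.201251.
(1-mu)*log(1-mu) = 0.23*log(0.23) = -0.338025.
A* = -0.201251 + -0.338025 = -0.5393

-0.5393


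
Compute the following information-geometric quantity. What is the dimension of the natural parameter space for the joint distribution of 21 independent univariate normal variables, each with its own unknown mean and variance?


Exponential family dimension calculation:
Each univariate normal has two natural parameters (mu/sigma^2 and -1/(2 sigma^2)).
With 21 independent components, dim = 2 * 21 = 42.

42


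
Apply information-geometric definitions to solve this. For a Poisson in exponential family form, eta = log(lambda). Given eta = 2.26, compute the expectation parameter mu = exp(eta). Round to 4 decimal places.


Expectation parameter for Poisson exponential family:
mu = exp(eta).
eta = 2.26.
mu = exp(2.26) = 9.5831

9.5831


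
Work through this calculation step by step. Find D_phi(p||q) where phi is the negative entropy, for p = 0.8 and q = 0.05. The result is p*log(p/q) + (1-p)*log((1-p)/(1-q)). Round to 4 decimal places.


Bregman divergence with negative entropy generator:
D = p*log(p/q) + (1-p)*log((1-p)/(1-q)).
p = 0.8, q = 0.05.
p*log(p/q) = 0.8*log(0.8/0.05) = 2.218071.
(1-p)*log((1-p)/(1-q)) = 0.2*log(0.2/0.95) = -0.311629.
D = 2.218071 + -0.311629 = 1.9064

1.9064


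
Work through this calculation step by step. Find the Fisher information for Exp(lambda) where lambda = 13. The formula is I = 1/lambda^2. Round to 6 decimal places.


Fisher information for exponential: I(lambda) = 1/lambda^2.
lambda = 13, lambda^2 = 169.
I = 1/169 = 0.005917

0.005917


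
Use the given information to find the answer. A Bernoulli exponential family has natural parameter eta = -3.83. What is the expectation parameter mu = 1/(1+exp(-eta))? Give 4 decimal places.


Dual coordinate (expectation parameter) for Bernoulli:
mu = 1/(1+exp(-eta)).
eta = -3.83.
exp(-eta) = exp(3.83) = 46.062538.
mu = 1/(1+46.062538) = 0.0212

0.0212


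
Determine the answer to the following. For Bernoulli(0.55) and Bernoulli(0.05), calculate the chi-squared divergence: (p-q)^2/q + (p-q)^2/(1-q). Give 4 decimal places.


Chi-squared divergence between Bernoulli distributions:
chi^2 = (p-q)^2/q + (p-q)^2/(1-q).
p = 0.55, q = 0.05, p-q = 0.5.
(p-q)^2 = 0.25.
term1 = 0.25/0.05 = 5.0.
term2 = 0.25/0.95 = 0.263158.
chi^2 = 5.0 + 0.263158 = 5.2632

5.2632


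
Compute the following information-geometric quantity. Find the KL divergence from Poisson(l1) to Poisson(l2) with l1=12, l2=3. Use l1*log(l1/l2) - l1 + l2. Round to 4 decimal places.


KL divergence for Poisson:
KL = l1*log(l1/l2) - l1 + l2.
l1 = 12, l2 = 3.
log(12/3) = 1.386294.
l1*log(l1/l2) = 12 * 1.386294 = 16.635532.
KL = 16.635532 - 12 + 3 = 7.6355

7.6355


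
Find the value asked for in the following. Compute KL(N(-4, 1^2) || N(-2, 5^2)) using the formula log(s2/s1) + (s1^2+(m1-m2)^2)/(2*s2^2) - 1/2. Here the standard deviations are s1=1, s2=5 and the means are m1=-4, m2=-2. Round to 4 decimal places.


KL divergence between normal distributions:
KL = log(s2/s1) + (s1^2 + (m1-m2)^2)/(2*s2^2) - 1/2.
log(5/1) = 1.609438.
(1^2 + (-4--2)^2)/(2*5^2) = (1 + 4)/50 = 0.1.
KL = 1.609438 + 0.1 - 0.5 = 1.2094

1.2094


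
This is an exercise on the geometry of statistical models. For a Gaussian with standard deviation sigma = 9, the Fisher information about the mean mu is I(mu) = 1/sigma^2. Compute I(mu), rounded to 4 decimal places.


The Fisher information for the mean of a normal distribution is I(mu) = 1/sigma^2.
sigma = 9, so sigma^2 = 81.
I(mu) = 1/81 = 0.0123

0.0123


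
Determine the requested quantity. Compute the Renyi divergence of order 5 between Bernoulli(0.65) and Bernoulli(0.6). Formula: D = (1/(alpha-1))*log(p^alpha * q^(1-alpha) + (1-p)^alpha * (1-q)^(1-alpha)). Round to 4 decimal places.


Renyi divergence of order alpha between Bernoulli distributions:
D = (1/(alpha-1))*log(p^alpha * q^(1-alpha) + (1-p)^alpha * (1-q)^(1-alpha)).
alpha = 5, p = 0.65, q = 0.6.
p^alpha * q^(1-alpha) = 0.65^5 * 0.6^-4 = 0.895286.
(1-p)^alpha * (1-q)^(1-alpha) = 0.35^5 * 0.4^-4 = 0.205164.
sum = 0.895286 + 0.205164 = 1.10045.
D = (1/4)*log(1.10045) = 0.0239

0.0239


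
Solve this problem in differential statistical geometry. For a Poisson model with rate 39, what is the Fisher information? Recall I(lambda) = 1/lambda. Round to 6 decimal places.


Fisher information for Poisson: I(lambda) = 1/lambda.
lambda = 39.
I(lambda) = 1/39 = 0.025641

0.025641


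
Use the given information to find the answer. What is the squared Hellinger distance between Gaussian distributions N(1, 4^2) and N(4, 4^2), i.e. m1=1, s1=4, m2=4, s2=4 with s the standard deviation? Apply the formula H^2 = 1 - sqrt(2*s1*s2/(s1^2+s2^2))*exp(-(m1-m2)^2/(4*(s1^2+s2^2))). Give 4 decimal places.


Squared Hellinger distance for Gaussians:
H^2 = 1 - sqrt(2*s1*s2/(s1^2+s2^2)) * exp(-(m1-m2)^2/(4*(s1^2+s2^2))).
s1^2 = 16, s2^2 = 16, s1^2+s2^2 = 32.
sqrt(2*4*4/(32)) = 1.0.
(m1-m2)^2 = (-3)^2 = 9.
exp(-9/(4*32)) = exp(-0.070312) = 0.932102.
H^2 = 1 - 1.0*0.932102 = 0.0679

0.0679


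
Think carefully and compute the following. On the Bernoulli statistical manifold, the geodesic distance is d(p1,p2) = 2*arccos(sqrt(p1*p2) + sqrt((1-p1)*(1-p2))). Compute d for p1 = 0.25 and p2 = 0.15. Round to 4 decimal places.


Geodesic distance on Bernoulli manifold:
d(p1,p2) = 2*arccos(sqrt(p1*p2) + sqrt((1-p1)*(1-p2))).
sqrt(p1*p2) = sqrt(0.25*0.15) = 0.193649.
sqrt((1-p1)*(1-p2)) = sqrt(0.75*0.85) = 0.798436.
arg = 0.193649 + 0.798436 = 0.992085.
d = 2*arccos(0.992085) = 0.2518

0.2518


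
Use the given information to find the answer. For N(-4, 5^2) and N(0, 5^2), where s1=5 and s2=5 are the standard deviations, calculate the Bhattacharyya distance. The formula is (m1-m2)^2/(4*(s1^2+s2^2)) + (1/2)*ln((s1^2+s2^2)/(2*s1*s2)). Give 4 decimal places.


Bhattacharyya distance between two Gaussians:
DB = (m1-m2)^2/(4*(s1^2+s2^2)) + (1/2)*ln((s1^2+s2^2)/(2*s1*s2)).
(m1-m2)^2 = (-4)^2 = 16.
s1^2+s2^2 = 25 + 25 = 50.
term1 = 16/200 = 0.08.
term2 = 0.5*ln(50/50.0) = 0.0.
DB = 0.08 + 0.0 = 0.0800

0.0800


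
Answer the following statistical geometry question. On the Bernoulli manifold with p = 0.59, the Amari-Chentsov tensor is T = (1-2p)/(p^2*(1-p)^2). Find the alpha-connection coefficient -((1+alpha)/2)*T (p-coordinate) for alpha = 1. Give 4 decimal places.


Skewness (Amari-Chentsov) tensor: T = (1-2p)/(p^2*(1-p)^2).
p = 0.59, 1-2p = -0.18, p^2 = 0.3481, (1-p)^2 = 0.1681.
T = -0.18/(0.3481 * 0.1681) = -3.076102.
In the p-coordinate, Gamma^(alpha) = Gamma^(0) - (alpha/2)*T with Gamma^(0) = (1/2)*g'(p) = -T/2,
so Gamma^(alpha) = -((1+alpha)/2)*T.
alpha = 1, -(1+alpha)/2 = -1.0.
Gamma = -1.0 * -3.076102 = 3.0761

3.0761


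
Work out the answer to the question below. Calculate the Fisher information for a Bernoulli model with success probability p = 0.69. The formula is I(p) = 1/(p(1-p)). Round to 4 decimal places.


For Bernoulli(p), Fisher information is I(p) = 1/(p*(1-p)).
p = 0.69, 1-p = 0.31.
p*(1-p) = 0.2139.
I(p) = 1/0.2139 = 4.6751

4.6751


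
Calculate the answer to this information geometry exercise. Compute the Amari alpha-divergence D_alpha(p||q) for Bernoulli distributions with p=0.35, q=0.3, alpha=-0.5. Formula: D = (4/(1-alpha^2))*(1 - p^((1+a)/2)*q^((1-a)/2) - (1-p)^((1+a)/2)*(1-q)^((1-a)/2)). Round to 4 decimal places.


Amari alpha-divergence:
D = (4/(1-alpha^2))*(1 - p^((1+a)/2)*q^((1-a)/2) - (1-p)^((1+a)/2)*(1-q)^((1-a)/2)).
alpha = -0.5, p = 0.35, q = 0.3.
e1 = (1+alpha)/2 = 0.25, e2 = (1-alpha)/2 = 0.75.
t1 = p^e1 * q^e2 = 0.35^0.25 * 0.3^0.75 = 0.311787.
t2 = (1-p)^e1 * (1-q)^e2 = 0.65^0.25 * 0.7^0.75 = 0.687151.
4/(1-alpha^2) = 5.333333.
D = 5.333333*(1 - 0.311787 - 0.687151) = 0.0057

0.0057


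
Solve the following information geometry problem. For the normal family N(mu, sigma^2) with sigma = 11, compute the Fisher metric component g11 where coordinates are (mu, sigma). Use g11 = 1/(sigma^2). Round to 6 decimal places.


For the 2-parameter normal family, the Fisher metric has:
  g11 = 1/sigma^2, g22 = 2/sigma^2.
sigma = 11, sigma^2 = 121.
g11 = 0.008264

0.008264


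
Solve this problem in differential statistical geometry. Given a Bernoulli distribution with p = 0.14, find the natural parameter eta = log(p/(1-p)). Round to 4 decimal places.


Natural parameter for Bernoulli: eta = log(p/(1-p)).
p = 0.14, 1-p = 0.86.
p/(1-p) = 0.162791.
eta = log(0.162791) = -1.8153

-1.8153


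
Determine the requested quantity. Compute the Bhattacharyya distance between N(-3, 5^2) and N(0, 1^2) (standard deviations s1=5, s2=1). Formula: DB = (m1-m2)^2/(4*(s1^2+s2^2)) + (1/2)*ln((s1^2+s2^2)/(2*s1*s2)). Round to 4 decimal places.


Bhattacharyya distance between two Gaussians:
DB = (m1-m2)^2/(4*(s1^2+s2^2)) + (1/2)*ln((s1^2+s2^2)/(2*s1*s2)).
(m1-m2)^2 = (-3)^2 = 9.
s1^2+s2^2 = 25 + 1 = 26.
term1 = 9/104 = 0.086538.
term2 = 0.5*ln(26/10.0) = 0.477756.
DB = 0.086538 + 0.477756 = 0.5643

0.5643


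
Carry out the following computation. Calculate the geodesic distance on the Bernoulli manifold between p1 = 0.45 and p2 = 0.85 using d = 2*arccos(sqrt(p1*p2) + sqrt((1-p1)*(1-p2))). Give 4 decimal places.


Geodesic distance on Bernoulli manifold:
d(p1,p2) = 2*arccos(sqrt(p1*p2) + sqrt((1-p1)*(1-p2))).
sqrt(p1*p2) = sqrt(0.45*0.85) = 0.618466.
sqrt((1-p1)*(1-p2)) = sqrt(0.55*0.15) = 0.287228.
arg = 0.618466 + 0.287228 = 0.905694.
d = 2*arccos(0.905694) = 0.8756

0.8756


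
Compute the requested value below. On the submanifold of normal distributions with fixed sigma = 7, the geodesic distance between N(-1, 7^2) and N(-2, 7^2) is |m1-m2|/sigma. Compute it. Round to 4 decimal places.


On the fixed-variance normal subfamily, geodesic distance = |m1-m2|/sigma.
|-1 - -2| = 1.
sigma = 7.
d = 1/7 = 0.1429

0.1429


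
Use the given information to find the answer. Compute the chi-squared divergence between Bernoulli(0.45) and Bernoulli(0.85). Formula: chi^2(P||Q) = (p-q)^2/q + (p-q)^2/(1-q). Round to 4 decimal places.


Chi-squared divergence between Bernoulli distributions:
chi^2 = (p-q)^2/q + (p-q)^2/(1-q).
p = 0.45, q = 0.85, p-q = -0.4.
(p-q)^2 = 0.16.
term1 = 0.16/0.85 = 0.188235.
term2 = 0.16/0.15 = 1.066667.
chi^2 = 0.188235 + 1.066667 = 1.2549

1.2549


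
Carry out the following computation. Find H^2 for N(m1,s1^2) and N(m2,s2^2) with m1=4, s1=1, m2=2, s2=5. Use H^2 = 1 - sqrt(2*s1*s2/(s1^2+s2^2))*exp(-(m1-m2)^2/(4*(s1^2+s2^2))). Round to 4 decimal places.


Squared Hellinger distance for Gaussians:
H^2 = 1 - sqrt(2*s1*s2/(s1^2+s2^2)) * exp(-(m1-m2)^2/(4*(s1^2+s2^2))).
s1^2 = 1, s2^2 = 25, s1^2+s2^2 = 26.
sqrt(2*1*5/(26)) = 0.620174.
(m1-m2)^2 = (2)^2 = 4.
exp(-4/(4*26)) = exp(-0.038462) = 0.962269.
H^2 = 1 - 0.620174*0.962269 = 0.4032

0.4032


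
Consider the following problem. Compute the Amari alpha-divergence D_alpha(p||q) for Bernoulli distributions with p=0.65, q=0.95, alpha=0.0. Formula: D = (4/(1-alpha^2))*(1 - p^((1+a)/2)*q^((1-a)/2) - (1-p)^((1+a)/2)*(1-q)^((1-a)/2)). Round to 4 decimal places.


Amari alpha-divergence:
D = (4/(1-alpha^2))*(1 - p^((1+a)/2)*q^((1-a)/2) - (1-p)^((1+a)/2)*(1-q)^((1-a)/2)).
alpha = 0.0, p = 0.65, q = 0.95.
e1 = (1+alpha)/2 = 0.5, e2 = (1-alpha)/2 = 0.5.
t1 = p^e1 * q^e2 = 0.65^0.5 * 0.95^0.5 = 0.785812.
t2 = (1-p)^e1 * (1-q)^e2 = 0.35^0.5 * 0.05^0.5 = 0.132288.
4/(1-alpha^2) = 4.0.
D = 4.0*(1 - 0.785812 - 0.132288) = 0.3276

0.3276


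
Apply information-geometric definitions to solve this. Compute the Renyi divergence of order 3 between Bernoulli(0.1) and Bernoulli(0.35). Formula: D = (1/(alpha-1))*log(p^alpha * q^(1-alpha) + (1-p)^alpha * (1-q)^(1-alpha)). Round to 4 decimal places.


Renyi divergence of order alpha between Bernoulli distributions:
D = (1/(alpha-1))*log(p^alpha * q^(1-alpha) + (1-p)^alpha * (1-q)^(1-alpha)).
alpha = 3, p = 0.1, q = 0.35.
p^alpha * q^(1-alpha) = 0.1^3 * 0.35^-2 = 0.008163.
(1-p)^alpha * (1-q)^(1-alpha) = 0.9^3 * 0.65^-2 = 1.725444.
sum = 0.008163 + 1.725444 = 1.733607.
D = (1/2)*log(1.733607) = 0.2751

0.2751


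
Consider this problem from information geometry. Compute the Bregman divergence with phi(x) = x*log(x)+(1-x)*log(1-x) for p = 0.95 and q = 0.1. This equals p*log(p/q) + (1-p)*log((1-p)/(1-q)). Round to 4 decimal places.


Bregman divergence with negative entropy generator:
D = p*log(p/q) + (1-p)*log((1-p)/(1-q)).
p = 0.95, q = 0.1.
p*log(p/q) = 0.95*log(0.95/0.1) = 2.138727.
(1-p)*log((1-p)/(1-q)) = 0.05*log(0.05/0.9) = -0.144519.
D = 2.138727 + -0.144519 = 1.9942

1.9942


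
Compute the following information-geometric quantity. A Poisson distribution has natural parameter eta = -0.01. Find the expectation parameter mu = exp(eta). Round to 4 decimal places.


Expectation parameter for Poisson exponential family:
mu = exp(eta).
eta = -0.01.
mu = exp(-0.01) = 0.9900

0.9900


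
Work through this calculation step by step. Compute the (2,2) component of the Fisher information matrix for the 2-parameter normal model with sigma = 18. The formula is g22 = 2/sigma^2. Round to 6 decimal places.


For the 2-parameter normal family, the Fisher metric has:
  g11 = 1/sigma^2, g22 = 2/sigma^2.
sigma = 18, sigma^2 = 324.
g22 = 0.006173

0.006173


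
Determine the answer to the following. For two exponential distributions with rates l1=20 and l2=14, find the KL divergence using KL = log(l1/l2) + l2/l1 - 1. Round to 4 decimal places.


KL divergence for exponential family:
KL = log(l1/l2) + l2/l1 - 1.
log(20/14) = 0.356675.
14/20 = 0.7.
KL = 0.356675 + 0.7 - 1 = 0.0567

0.0567


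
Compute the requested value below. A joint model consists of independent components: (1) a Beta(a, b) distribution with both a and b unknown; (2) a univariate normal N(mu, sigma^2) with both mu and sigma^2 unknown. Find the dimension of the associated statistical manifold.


The dimension of a statistical manifold equals the number of free
(independent) real parameters of the model. For a product of independent
blocks the parameter counts add.
- Beta (a, b): 2.
- normal (mu, sigma^2): 2.
Total = 2 + 2 = 4.
Dimension = 4

4


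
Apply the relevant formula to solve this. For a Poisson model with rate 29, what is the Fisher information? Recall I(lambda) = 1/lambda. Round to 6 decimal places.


Fisher information for Poisson: I(lambda) = 1/lambda.
lambda = 29.
I(lambda) = 1/29 = 0.034483

0.034483


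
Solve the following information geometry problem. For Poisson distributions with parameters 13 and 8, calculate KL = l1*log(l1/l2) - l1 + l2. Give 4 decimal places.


KL divergence for Poisson:
KL = l1*log(l1/l2) - l1 + l2.
l1 = 13, l2 = 8.
log(13/8) = 0.485508.
l1*log(l1/l2) = 13 * 0.485508 = 6.311602.
KL = 6.311602 - 13 + 8 = 1.3116

1.3116


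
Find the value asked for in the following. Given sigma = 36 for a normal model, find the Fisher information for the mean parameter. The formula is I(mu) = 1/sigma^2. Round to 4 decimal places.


The Fisher information for the mean of a normal distribution is I(mu) = 1/sigma^2.
sigma = 36, so sigma^2 = 1296.
I(mu) = 1/1296 = 0.0008

0.0008


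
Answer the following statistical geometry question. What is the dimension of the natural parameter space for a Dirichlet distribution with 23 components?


Exponential family dimension calculation:
Dirichlet with 23 components has 23 natural parameters.

23


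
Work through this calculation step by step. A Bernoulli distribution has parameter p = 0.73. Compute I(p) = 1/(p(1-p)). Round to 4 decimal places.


For Bernoulli(p), Fisher information is I(p) = 1/(p*(1-p)).
p = 0.73, 1-p = 0.27.
p*(1-p) = 0.1971.
I(p) = 1/0.1971 = 5.0736

5.0736


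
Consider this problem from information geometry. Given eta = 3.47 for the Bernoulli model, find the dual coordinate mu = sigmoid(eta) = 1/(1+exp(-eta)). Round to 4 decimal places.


Dual coordinate (expectation parameter) for Bernoulli:
mu = 1/(1+exp(-eta)).
eta = 3.47.
exp(-eta) = exp(-3.47) = 0.031117.
mu = 1/(1+0.031117) = 0.9698

0.9698


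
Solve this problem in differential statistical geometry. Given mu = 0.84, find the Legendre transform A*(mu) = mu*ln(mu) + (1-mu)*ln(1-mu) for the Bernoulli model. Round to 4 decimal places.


Legendre transform for Bernoulli:
A*(mu) = mu*log(mu) + (1-mu)*log(1-mu).
mu = 0.84, 1-mu = 0.16.
mu*log(mu) = 0.84*log(0.84) = -0.146457.
(1-mu)*log(1-mu) = 0.16*log(0.16) = -0.293213.
A* = -0.146457 + -0.293213 = -0.4397

-0.4397


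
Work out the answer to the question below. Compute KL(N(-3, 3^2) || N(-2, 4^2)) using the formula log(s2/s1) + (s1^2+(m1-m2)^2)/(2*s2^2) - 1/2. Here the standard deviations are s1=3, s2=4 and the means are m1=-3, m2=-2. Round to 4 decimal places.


KL divergence between normal distributions:
KL = log(s2/s1) + (s1^2 + (m1-m2)^2)/(2*s2^2) - 1/2.
log(4/3) = 0.287682.
(3^2 + (-3--2)^2)/(2*4^2) = (9 + 1)/32 = 0.3125.
KL = 0.287682 + 0.3125 - 0.5 = 0.1002

0.1002


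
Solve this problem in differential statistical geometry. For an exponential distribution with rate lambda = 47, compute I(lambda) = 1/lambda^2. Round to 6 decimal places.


Fisher information for exponential: I(lambda) = 1/lambda^2.
lambda = 47, lambda^2 = 2209.
I = 1/2209 = 0.000453

0.000453


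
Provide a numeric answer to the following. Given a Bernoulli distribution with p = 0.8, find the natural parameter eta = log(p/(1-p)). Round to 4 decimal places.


Natural parameter for Bernoulli: eta = log(p/(1-p)).
p = 0.8, 1-p = 0.2.
p/(1-p) = 4.0.
eta = log(4.0) = 1.3863

1.3863


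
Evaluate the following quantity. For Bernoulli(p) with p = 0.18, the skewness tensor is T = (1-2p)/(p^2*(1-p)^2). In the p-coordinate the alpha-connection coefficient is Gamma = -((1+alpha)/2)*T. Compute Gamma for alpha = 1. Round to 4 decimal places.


Skewness (Amari-Chentsov) tensor: T = (1-2p)/(p^2*(1-p)^2).
p = 0.18, 1-2p = 0.64, p^2 = 0.0324, (1-p)^2 = 0.6724.
T = 0.64/(0.0324 * 0.6724) = 29.376988.
In the p-coordinate, Gamma^(alpha) = Gamma^(0) - (alpha/2)*T with Gamma^(0) = (1/2)*g'(p) = -T/2,
so Gamma^(alpha) = -((1+alpha)/2)*T.
alpha = 1, -(1+alpha)/2 = -1.0.
Gamma = -1.0 * 29.376988 = -29.3770

-29.3770


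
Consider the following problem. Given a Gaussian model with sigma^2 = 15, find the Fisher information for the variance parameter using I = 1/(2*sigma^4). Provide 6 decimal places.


Fisher information for variance: I(sigma^2) = 1/(2*sigma^4).
sigma^2 = 15, so sigma^4 = 225.
I = 1/(2*225) = 1/450 = 0.002222

0.002222


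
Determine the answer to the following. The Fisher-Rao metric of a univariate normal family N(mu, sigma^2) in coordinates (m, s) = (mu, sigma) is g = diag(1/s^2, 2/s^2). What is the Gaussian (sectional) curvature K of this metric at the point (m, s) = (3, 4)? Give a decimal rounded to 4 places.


The metric has the form g = (A dm^2 + B ds^2)/s^2 with A = 1, B = 2.
Substitute u = sqrt(A/B)*m: g = B*(du^2 + ds^2)/s^2, i.e. B times the
Poincare upper half-plane metric, which has constant Gaussian curvature -1.
Scaling a 2D metric by a constant c divides the Gaussian curvature by c,
so K = -1/B = -1/(2) = -0.5000 everywhere (the point (m, s) = (3, 4) is irrelevant:
the curvature is constant).
The requested Gaussian curvature is K = -0.5000.

-0.5000


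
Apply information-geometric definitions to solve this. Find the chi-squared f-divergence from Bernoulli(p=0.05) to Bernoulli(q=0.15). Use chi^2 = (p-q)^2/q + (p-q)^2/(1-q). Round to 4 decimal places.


Chi-squared divergence between Bernoulli distributions:
chi^2 = (p-q)^2/q + (p-q)^2/(1-q).
p = 0.05, q = 0.15, p-q = -0.1.
(p-q)^2 = 0.01.
term1 = 0.01/0.15 = 0.066667.
term2 = 0.01/0.85 = 0.011765.
chi^2 = 0.066667 + 0.011765 = 0.0784

0.0784


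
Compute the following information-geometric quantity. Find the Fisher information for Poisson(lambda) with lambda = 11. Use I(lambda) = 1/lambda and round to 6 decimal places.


Fisher information for Poisson: I(lambda) = 1/lambda.
lambda = 11.
I(lambda) = 1/11 = 0.090909

0.090909


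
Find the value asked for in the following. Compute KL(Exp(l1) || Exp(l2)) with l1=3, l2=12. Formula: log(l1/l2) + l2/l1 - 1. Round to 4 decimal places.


KL divergence for exponential family:
KL = log(l1/l2) + l2/l1 - 1.
log(3/12) = -1.386294.
12/3 = 4.0.
KL = -1.386294 + 4.0 - 1 = 1.6137

1.6137


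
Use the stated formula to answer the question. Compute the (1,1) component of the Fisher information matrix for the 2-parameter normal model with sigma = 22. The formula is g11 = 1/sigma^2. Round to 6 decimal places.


For the 2-parameter normal family, the Fisher metric has:
  g11 = 1/sigma^2, g22 = 2/sigma^2.
sigma = 22, sigma^2 = 484.
g11 = 0.002066

0.002066


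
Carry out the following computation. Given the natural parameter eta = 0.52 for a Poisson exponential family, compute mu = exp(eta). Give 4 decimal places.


Expectation parameter for Poisson exponential family:
mu = exp(eta).
eta = 0.52.
mu = exp(0.52) = 1.6820

1.6820


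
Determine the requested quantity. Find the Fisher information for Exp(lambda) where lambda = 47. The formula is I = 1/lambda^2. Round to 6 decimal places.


Fisher information for exponential: I(lambda) = 1/lambda^2.
lambda = 47, lambda^2 = 2209.
I = 1/2209 = 0.000453

0.000453


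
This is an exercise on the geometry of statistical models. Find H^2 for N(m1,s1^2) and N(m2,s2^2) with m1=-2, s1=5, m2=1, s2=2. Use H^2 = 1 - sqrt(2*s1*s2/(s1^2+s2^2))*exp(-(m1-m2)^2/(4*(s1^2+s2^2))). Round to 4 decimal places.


Squared Hellinger distance for Gaussians:
H^2 = 1 - sqrt(2*s1*s2/(s1^2+s2^2)) * exp(-(m1-m2)^2/(4*(s1^2+s2^2))).
s1^2 = 25, s2^2 = 4, s1^2+s2^2 = 29.
sqrt(2*5*2/(29)) = 0.830455.
(m1-m2)^2 = (-3)^2 = 9.
exp(-9/(4*29)) = exp(-0.077586) = 0.925347.
H^2 = 1 - 0.830455*0.925347 = 0.2315

0.2315


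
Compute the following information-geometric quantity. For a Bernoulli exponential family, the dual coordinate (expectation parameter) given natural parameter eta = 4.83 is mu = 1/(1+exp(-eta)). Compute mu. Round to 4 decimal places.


Dual coordinate (expectation parameter) for Bernoulli:
mu = 1/(1+exp(-eta)).
eta = 4.83.
exp(-eta) = exp(-4.83) = 0.007987.
mu = 1/(1+0.007987) = 0.9921

0.9921


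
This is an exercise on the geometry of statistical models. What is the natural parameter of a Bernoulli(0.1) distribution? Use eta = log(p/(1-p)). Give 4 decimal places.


Natural parameter for Bernoulli: eta = log(p/(1-p)).
p = 0.1, 1-p = 0.9.
p/(1-p) = 0.111111.
eta = log(0.111111) = -2.1972

-2.1972


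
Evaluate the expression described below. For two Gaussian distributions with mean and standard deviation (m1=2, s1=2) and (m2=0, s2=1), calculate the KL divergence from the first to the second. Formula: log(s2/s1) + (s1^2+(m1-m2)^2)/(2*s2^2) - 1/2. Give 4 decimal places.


KL divergence between normal distributions:
KL = log(s2/s1) + (s1^2 + (m1-m2)^2)/(2*s2^2) - 1/2.
log(1/2) = -0.693147.
(2^2 + (2-0)^2)/(2*1^2) = (4 + 4)/2 = 4.0.
KL = -0.693147 + 4.0 - 0.5 = 2.8069

2.8069


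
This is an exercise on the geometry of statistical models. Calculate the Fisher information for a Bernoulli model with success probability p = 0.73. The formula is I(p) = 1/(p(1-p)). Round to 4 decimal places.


For Bernoulli(p), Fisher information is I(p) = 1/(p*(1-p)).
p = 0.73, 1-p = 0.27.
p*(1-p) = 0.1971.
I(p) = 1/0.1971 = 5.0736

5.0736


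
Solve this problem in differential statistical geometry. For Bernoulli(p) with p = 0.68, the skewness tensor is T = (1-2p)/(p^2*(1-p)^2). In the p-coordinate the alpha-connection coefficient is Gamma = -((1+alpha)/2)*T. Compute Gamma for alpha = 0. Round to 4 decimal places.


Skewness (Amari-Chentsov) tensor: T = (1-2p)/(p^2*(1-p)^2).
p = 0.68, 1-2p = -0.36, p^2 = 0.4624, (1-p)^2 = 0.1024.
T = -0.36/(0.4624 * 0.1024) = -7.602995.
In the p-coordinate, Gamma^(alpha) = Gamma^(0) - (alpha/2)*T with Gamma^(0) = (1/2)*g'(p) = -T/2,
so Gamma^(alpha) = -((1+alpha)/2)*T.
alpha = 0, -(1+alpha)/2 = -0.5.
Gamma = -0.5 * -7.602995 = 3.8015

3.8015


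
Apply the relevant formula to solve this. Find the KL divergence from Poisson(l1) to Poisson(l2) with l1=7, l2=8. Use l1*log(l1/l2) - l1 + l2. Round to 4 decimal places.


KL divergence for Poisson:
KL = l1*log(l1/l2) - l1 + l2.
l1 = 7, l2 = 8.
log(7/8) = -0.133531.
l1*log(l1/l2) = 7 * -0.133531 = -0.93472.
KL = -0.93472 - 7 + 8 = 0.0653

0.0653


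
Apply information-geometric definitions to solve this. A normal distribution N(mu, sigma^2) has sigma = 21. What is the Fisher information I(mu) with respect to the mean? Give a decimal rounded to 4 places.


The Fisher information for the mean of a normal distribution is I(mu) = 1/sigma^2.
sigma = 21, so sigma^2 = 441.
I(mu) = 1/441 = 0.0023

0.0023
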